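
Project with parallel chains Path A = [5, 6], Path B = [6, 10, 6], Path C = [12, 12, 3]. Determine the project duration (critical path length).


Path A: 5 + 6 = 11
Path B: 6 + 10 + 6 = 22
Path C: 12 + 12 + 3 = 27
Critical path = longest = max(11, 22, 27)
= 27 (Path C)


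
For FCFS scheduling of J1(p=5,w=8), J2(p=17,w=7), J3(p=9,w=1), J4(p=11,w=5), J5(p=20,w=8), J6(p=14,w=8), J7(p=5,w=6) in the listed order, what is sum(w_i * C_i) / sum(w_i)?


Completion times:
  J1: C=5, w×C=8×5=40
  J2: C=22, w×C=7×22=154
  J3: C=31, w×C=1×31=31
  J4: C=42, w×C=5×42=210
  J5: C=62, w×C=8×62=496
  J6: C=76, w×C=8×76=608
  J7: C=81, w×C=6×81=486
Sum w×C = 2025
Sum w = 43
Weighted avg = 2025/43
= 47.09


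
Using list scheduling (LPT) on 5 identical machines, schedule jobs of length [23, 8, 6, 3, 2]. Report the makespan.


Jobs (LPT sorted): [23, 8, 6, 3, 2]
Machines: 5
  J=23 → Machine 1 (load: 0+23=23)
  J=8 → Machine 2 (load: 0+8=8)
  J=6 → Machine 3 (load: 0+6=6)
  J=3 → Machine 4 (load: 0+3=3)
  J=2 → Machine 5 (load: 0+2=2)
Machine loads: [23, 8, 6, 3, 2]
Makespan = max = 23 time units


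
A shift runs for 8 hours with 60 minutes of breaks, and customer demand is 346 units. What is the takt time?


Available = 8×60 - 60 = 420 min
Takt time = 420 / 346
= 1.21 min/unit


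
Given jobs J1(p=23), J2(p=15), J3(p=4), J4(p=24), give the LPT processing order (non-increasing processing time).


LPT: sort by longest processing time first
  J4: p=24
  J1: p=23
  J2: p=15
  J3: p=4
Order: J4 → J1 → J2 → J3


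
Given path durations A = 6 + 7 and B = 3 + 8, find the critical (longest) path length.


Path A: 6 + 7 = 13
Path B: 3 + 8 = 11
Critical path = longest = max(13, 11)
= 13 (Path A)


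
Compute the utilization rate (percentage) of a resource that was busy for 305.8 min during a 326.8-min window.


Utilization = busy / total × 100
= 305.8 / 326.8 × 100
= 93.6%


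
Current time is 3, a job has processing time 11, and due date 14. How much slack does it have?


Slack = due - current_time - processing
= 14 - 3 - 11
= 0


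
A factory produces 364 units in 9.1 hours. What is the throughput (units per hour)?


Throughput = units / time
= 364 / 9.1
= 40.0 units/hour


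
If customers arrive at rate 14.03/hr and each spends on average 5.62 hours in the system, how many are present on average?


Little's law: L = λ × W
= 14.03 × 5.62
= 78.85


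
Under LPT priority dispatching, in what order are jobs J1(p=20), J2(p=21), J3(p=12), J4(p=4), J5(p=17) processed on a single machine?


LPT: sort by longest processing time first
  J2: p=21
  J1: p=20
  J5: p=17
  J3: p=12
  J4: p=4
Order: J2 → J1 → J5 → J3 → J4


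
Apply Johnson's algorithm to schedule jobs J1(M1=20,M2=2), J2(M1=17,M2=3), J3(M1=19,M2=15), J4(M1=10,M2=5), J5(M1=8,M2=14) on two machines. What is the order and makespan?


Johnson's rule:
Group 1 (M1≤M2, sort by M1): ['J5']
Group 2 (M1>M2, sort desc M2): ['J3', 'J4', 'J2', 'J1']
Sequence: J5 → J3 → J4 → J2 → J1
Makespan calculation:
  J5: M1 done=8, M2 done=22
  J3: M1 done=27, M2 done=42
  J4: M1 done=37, M2 done=47
  J2: M1 done=54, M2 done=57
  J1: M1 done=74, M2 done=76
= Sequence: J5 → J3 → J4 → J2 → J1, Makespan: 76


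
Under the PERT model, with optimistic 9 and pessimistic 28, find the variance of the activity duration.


σ² = ((p - o) / 6)² = (p - o)² / 36
= (28 - 9)² / 36
= 19² / 36
= 361 / 36
= 10.0278


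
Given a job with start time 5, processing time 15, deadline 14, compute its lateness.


Completion = 5 + 15 = 20
Lateness = C - d = 20 - 14
= 6


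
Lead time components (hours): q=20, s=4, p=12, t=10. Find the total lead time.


Lead time = queue + setup + processing + transit
= 20 + 4 + 12 + 10
= 46 hours


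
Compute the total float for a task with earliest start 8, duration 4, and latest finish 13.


EF = ES + duration = 8 + 4 = 12
LS = LF - duration = 13 - 4 = 9
Total Float = LF - EF = 13 - 12
(or LS - ES = 9 - 8)
= 1


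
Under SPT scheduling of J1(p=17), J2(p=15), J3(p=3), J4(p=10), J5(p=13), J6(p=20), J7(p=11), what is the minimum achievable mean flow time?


SPT order: J3 → J4 → J7 → J5 → J2 → J1 → J6
Completion times:
  J3: C=3
  J4: C=13
  J7: C=24
  J5: C=37
  J2: C=52
  J1: C=69
  J6: C=89
Sum = 287, n = 7
Mean flow = 287/7
= 41.00


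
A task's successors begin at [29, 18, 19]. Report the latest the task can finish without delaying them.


LF = min of all successor start times
Successors start at: [29, 18, 19]
LF = min(29, 18, 19)
= 18


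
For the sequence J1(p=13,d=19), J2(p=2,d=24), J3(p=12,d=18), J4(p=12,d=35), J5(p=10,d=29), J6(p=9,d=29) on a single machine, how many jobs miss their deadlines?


Completion vs due date:
  J1: C=13, d=19 → on time
  J2: C=15, d=24 → on time
  J3: C=27, d=18 → TARDY
  J4: C=39, d=35 → TARDY
  J5: C=49, d=29 → TARDY
  J6: C=58, d=29 → TARDY
Tardy jobs: J3, J4, J5, J6
Count = 4


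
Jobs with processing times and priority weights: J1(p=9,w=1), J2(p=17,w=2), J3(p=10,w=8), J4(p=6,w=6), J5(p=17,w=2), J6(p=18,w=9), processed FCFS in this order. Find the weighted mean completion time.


Completion times:
  J1: C=9, w×C=1×9=9
  J2: C=26, w×C=2×26=52
  J3: C=36, w×C=8×36=288
  J4: C=42, w×C=6×42=252
  J5: C=59, w×C=2×59=118
  J6: C=77, w×C=9×77=693
Sum w×C = 1412
Sum w = 28
Weighted avg = 1412/28
= 50.43


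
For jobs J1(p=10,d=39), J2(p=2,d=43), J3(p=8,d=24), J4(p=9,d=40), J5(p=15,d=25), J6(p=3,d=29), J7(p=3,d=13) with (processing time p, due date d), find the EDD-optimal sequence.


EDD: sort by earliest due date
  J7: d=13, p=3
  J3: d=24, p=8
  J5: d=25, p=15
  J6: d=29, p=3
  J1: d=39, p=10
  J4: d=40, p=9
  J2: d=43, p=2
Order: J7 → J3 → J5 → J6 → J1 → J4 → J2


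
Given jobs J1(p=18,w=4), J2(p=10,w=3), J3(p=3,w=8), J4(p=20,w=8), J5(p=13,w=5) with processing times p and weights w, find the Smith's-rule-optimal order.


WSPT (Smith's rule): sort by p/w ascending
  J3: p/w = 3/8 = 0.375
  J4: p/w = 20/8 = 2.500
  J5: p/w = 13/5 = 2.600
  J2: p/w = 10/3 = 3.333
  J1: p/w = 18/4 = 4.500
Order: J3 → J4 → J5 → J2 → J1


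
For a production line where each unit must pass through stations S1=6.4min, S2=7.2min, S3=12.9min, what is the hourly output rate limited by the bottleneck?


Bottleneck = longest station time
Station times: [6.4, 7.2, 12.9]
Max = 12.9 min
Rate = 60 / 12.9
= 4.65 units/hour (bottleneck: 12.9min)


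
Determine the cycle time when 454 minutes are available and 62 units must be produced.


Cycle time = available time / demand
= 454 / 62
= 7.32 min/unit


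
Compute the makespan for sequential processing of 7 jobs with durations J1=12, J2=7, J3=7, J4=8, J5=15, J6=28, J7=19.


Sequential makespan: sum all processing times
= 12 + 7 + 7 + 8 + 15 + 28 + 19
= 96 time units


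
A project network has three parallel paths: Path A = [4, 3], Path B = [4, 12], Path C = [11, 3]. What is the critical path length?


Path A: 4 + 3 = 7
Path B: 4 + 12 = 16
Path C: 11 + 3 = 14
Critical path = longest = max(7, 16, 14)
= 16 (Path B)


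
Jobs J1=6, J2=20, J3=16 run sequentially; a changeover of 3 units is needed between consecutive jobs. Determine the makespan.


Makespan = Σ processing + (n-1) × setup
= (6 + 20 + 16) + (3-1)×3
= 42 + 6
= 48 time units


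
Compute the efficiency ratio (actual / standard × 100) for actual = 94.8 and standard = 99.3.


Efficiency = (actual / standard) × 100
= (94.8 / 99.3) × 100
= 95.5%


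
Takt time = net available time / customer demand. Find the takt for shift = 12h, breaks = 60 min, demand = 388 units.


Available = 12×60 - 60 = 660 min
Takt time = 660 / 388
= 1.70 min/unit


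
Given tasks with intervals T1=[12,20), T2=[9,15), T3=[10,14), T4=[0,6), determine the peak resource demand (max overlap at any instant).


Check each time point for overlaps:
  t=12: 3 tasks active (T1, T2, T3)
Max concurrent = 3


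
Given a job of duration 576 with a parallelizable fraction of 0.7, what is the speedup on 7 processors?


Amdahl's law: T_p = T × ((1-p) + p/N)
= 576 × ((1-0.7) + 0.7/7)
= 576 × (0.30 + 0.1000)
= 576 × 0.4000
= 230.40
Speedup = 576/230.40
= 2.50×


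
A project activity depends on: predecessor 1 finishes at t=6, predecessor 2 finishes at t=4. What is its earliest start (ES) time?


ES = max of all predecessor completion times
Predecessors: [6, 4]
ES = max(6, 4)
= 6


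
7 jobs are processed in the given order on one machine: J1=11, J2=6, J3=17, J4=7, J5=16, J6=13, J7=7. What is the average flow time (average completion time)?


Completion times:
  J1: completes at 11
  J2: completes at 17
  J3: completes at 34
  J4: completes at 41
  J5: completes at 57
  J6: completes at 70
  J7: completes at 77
Sum = 307
Average = 307/7
= 43.86


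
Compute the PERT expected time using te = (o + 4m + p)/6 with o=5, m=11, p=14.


te = (o + 4m + p) / 6
= (5 + 4×11 + 14) / 6
= (5 + 44 + 14) / 6
= 63 / 6
= 10.50


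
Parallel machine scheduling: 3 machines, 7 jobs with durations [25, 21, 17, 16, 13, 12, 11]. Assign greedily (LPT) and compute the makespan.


Jobs (LPT sorted): [25, 21, 17, 16, 13, 12, 11]
Machines: 3
  J=25 → Machine 1 (load: 0+25=25)
  J=21 → Machine 2 (load: 0+21=21)
  J=17 → Machine 3 (load: 0+17=17)
  J=16 → Machine 3 (load: 17+16=33)
  J=13 → Machine 2 (load: 21+13=34)
  J=12 → Machine 1 (load: 25+12=37)
  J=11 → Machine 3 (load: 33+11=44)
Machine loads: [37, 34, 44]
Makespan = max = 44 time units


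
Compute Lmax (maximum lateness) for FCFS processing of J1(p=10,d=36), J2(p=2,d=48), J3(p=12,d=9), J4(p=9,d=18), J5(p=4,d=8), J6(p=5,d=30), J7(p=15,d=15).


Lateness per job (L = C - d):
  J1: C=10, d=36, L=-26
  J2: C=12, d=48, L=-36
  J3: C=24, d=9, L=15
  J4: C=33, d=18, L=15
  J5: C=37, d=8, L=29
  J6: C=42, d=30, L=12
  J7: C=57, d=15, L=42
Lmax = max(-26, -36, 15, 15, 29, 12, 42)
= 42


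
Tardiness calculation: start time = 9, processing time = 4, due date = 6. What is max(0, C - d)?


Completion = start + processing = 9 + 4 = 13
Tardiness = max(0, C - d) = max(0, 13 - 6)
= max(0, 7)
= 7


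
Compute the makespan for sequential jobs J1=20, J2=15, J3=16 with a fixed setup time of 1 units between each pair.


Makespan = Σ processing + (n-1) × setup
= (20 + 15 + 16) + (3-1)×1
= 51 + 2
= 53 time units


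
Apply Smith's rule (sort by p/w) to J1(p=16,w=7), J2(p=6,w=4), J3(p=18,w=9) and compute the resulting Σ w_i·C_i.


WSPT order (by p/w): J2 → J3 → J1
  J2: C=6, w·C=4×6=24
  J3: C=24, w·C=9×24=216
  J1: C=40, w·C=7×40=280
Σ w·C = 520
= 520


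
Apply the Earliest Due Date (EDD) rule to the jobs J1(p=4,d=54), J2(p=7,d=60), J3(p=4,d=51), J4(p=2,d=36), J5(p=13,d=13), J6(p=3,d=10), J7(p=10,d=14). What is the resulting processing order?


EDD: sort by earliest due date
  J6: d=10, p=3
  J5: d=13, p=13
  J7: d=14, p=10
  J4: d=36, p=2
  J3: d=51, p=4
  J1: d=54, p=4
  J2: d=60, p=7
Order: J6 → J5 → J7 → J4 → J3 → J1 → J2


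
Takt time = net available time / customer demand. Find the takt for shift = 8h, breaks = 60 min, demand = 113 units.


Available = 8×60 - 60 = 420 min
Takt time = 420 / 113
= 3.72 min/unit


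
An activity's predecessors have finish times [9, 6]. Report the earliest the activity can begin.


ES = max of all predecessor completion times
Predecessors: [9, 6]
ES = max(9, 6)
= 9


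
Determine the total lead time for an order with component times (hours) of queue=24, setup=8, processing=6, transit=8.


Lead time = queue + setup + processing + transit
= 24 + 8 + 6 + 8
= 46 hours


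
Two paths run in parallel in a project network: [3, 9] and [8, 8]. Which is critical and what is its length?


Path A: 3 + 9 = 12
Path B: 8 + 8 = 16
Critical path = longest = max(12, 16)
= 16 (Path B)


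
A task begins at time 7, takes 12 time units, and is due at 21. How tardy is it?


Completion = start + processing = 7 + 12 = 19
Tardiness = max(0, C - d) = max(0, 19 - 21)
= max(0, -2)
= 0


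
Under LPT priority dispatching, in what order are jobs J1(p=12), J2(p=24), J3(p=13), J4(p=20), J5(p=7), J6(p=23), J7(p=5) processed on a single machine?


LPT: sort by longest processing time first
  J2: p=24
  J6: p=23
  J4: p=20
  J3: p=13
  J1: p=12
  J5: p=7
  J7: p=5
Order: J2 → J6 → J4 → J3 → J1 → J5 → J7


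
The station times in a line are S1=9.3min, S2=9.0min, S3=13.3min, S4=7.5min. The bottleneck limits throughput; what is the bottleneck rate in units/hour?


Bottleneck = longest station time
Station times: [9.3, 9.0, 13.3, 7.5]
Max = 13.3 min
Rate = 60 / 13.3
= 4.51 units/hour (bottleneck: 13.3min)


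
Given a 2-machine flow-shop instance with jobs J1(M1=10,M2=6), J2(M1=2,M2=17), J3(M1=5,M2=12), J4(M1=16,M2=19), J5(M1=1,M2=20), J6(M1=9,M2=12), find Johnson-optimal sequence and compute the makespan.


Johnson's rule:
Group 1 (M1≤M2, sort by M1): ['J5', 'J2', 'J3', 'J6', 'J4']
Group 2 (M1>M2, sort desc M2): ['J1']
Sequence: J5 → J2 → J3 → J6 → J4 → J1
Makespan calculation:
  J5: M1 done=1, M2 done=21
  J2: M1 done=3, M2 done=38
  J3: M1 done=8, M2 done=50
  J6: M1 done=17, M2 done=62
  J4: M1 done=33, M2 done=81
  J1: M1 done=43, M2 done=87
= Sequence: J5 → J2 → J3 → J6 → J4 → J1, Makespan: 87


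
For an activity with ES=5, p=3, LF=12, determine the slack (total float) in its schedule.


EF = ES + duration = 5 + 3 = 8
LS = LF - duration = 12 - 3 = 9
Total Float = LF - EF = 12 - 8
(or LS - ES = 9 - 5)
= 4


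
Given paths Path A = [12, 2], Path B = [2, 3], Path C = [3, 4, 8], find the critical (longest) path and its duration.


Path A: 12 + 2 = 14
Path B: 2 + 3 = 5
Path C: 3 + 4 + 8 = 15
Critical path = longest = max(14, 5, 15)
= 15 (Path C)


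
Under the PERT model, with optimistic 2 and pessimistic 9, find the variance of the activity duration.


σ² = ((p - o) / 6)² = (p - o)² / 36
= (9 - 2)² / 36
= 7² / 36
= 49 / 36
= 1.3611


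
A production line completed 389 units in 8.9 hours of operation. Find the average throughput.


Throughput = units / time
= 389 / 8.9
= 43.7 units/hour


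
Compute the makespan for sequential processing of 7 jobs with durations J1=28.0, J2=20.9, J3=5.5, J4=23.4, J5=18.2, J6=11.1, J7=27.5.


Sequential makespan: sum all processing times
= 28.0 + 20.9 + 5.5 + 23.4 + 18.2 + 11.1 + 27.5
= 134.6 time units


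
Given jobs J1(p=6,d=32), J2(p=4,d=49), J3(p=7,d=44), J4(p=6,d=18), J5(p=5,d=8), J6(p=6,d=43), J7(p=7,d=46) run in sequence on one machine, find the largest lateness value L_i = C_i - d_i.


Lateness per job (L = C - d):
  J1: C=6, d=32, L=-26
  J2: C=10, d=49, L=-39
  J3: C=17, d=44, L=-27
  J4: C=23, d=18, L=5
  J5: C=28, d=8, L=20
  J6: C=34, d=43, L=-9
  J7: C=41, d=46, L=-5
Lmax = max(-26, -39, -27, 5, 20, -9, -5)
= 20


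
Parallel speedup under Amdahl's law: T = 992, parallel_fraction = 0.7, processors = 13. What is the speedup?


Amdahl's law: T_p = T × ((1-p) + p/N)
= 992 × ((1-0.7) + 0.7/13)
= 992 × (0.30 + 0.0538)
= 992 × 0.3538
= 351.02
Speedup = 992/351.02
= 2.83×


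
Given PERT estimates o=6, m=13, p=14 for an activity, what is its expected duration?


te = (o + 4m + p) / 6
= (6 + 4×13 + 14) / 6
= (6 + 52 + 14) / 6
= 72 / 6
= 12.00


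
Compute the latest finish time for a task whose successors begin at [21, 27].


LF = min of all successor start times
Successors start at: [21, 27]
LF = min(21, 27)
= 21


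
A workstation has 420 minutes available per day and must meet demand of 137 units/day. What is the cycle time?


Cycle time = available time / demand
= 420 / 137
= 3.07 min/unit


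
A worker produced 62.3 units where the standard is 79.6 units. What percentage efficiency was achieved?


Efficiency = (actual / standard) × 100
= (62.3 / 79.6) × 100
= 78.3%


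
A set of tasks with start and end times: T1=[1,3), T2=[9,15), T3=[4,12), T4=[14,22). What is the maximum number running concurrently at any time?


Check each time point for overlaps:
  t=9: 2 tasks active (T2, T3)
Max concurrent = 2


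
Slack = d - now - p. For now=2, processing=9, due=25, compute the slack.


Slack = due - current_time - processing
= 25 - 2 - 9
= 14


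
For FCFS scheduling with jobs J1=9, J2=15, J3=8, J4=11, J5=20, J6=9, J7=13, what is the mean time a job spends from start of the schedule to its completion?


Completion times:
  J1: completes at 9
  J2: completes at 24
  J3: completes at 32
  J4: completes at 43
  J5: completes at 63
  J6: completes at 72
  J7: completes at 85
Sum = 328
Average = 328/7
= 46.86


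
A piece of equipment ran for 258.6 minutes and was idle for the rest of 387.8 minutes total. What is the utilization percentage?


Utilization = busy / total × 100
= 258.6 / 387.8 × 100
= 66.7%


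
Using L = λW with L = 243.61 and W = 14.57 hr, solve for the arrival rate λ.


Little's law: L = λW → λ = L / W
= 243.61 / 14.57
= 16.72 per hour


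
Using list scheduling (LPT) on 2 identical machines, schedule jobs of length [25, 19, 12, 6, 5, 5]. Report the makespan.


Jobs (LPT sorted): [25, 19, 12, 6, 5, 5]
Machines: 2
  J=25 → Machine 1 (load: 0+25=25)
  J=19 → Machine 2 (load: 0+19=19)
  J=12 → Machine 2 (load: 19+12=31)
  J=6 → Machine 1 (load: 25+6=31)
  J=5 → Machine 1 (load: 31+5=36)
  J=5 → Machine 2 (load: 31+5=36)
Machine loads: [36, 36]
Makespan = max = 36 time units


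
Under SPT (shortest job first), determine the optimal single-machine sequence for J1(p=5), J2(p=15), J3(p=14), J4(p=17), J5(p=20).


SPT: sort by shortest processing time
  J1: p=5
  J3: p=14
  J2: p=15
  J4: p=17
  J5: p=20
Order: J1 → J3 → J2 → J4 → J5


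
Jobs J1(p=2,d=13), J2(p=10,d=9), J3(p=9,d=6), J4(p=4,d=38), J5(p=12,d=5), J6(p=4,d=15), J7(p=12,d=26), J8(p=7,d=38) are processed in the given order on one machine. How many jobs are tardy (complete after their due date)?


Completion vs due date:
  J1: C=2, d=13 → on time
  J2: C=12, d=9 → TARDY
  J3: C=21, d=6 → TARDY
  J4: C=25, d=38 → on time
  J5: C=37, d=5 → TARDY
  J6: C=41, d=15 → TARDY
  J7: C=53, d=26 → TARDY
  J8: C=60, d=38 → TARDY
Tardy jobs: J2, J3, J5, J6, J7, J8
Count = 6


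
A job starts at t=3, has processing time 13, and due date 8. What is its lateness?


Completion = 3 + 13 = 16
Lateness = C - d = 16 - 8
= 8


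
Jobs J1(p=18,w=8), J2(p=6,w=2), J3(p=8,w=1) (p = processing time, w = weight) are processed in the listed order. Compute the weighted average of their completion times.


Completion times:
  J1: C=18, w×C=8×18=144
  J2: C=24, w×C=2×24=48
  J3: C=32, w×C=1×32=32
Sum w×C = 224
Sum w = 11
Weighted avg = 224/11
= 20.36


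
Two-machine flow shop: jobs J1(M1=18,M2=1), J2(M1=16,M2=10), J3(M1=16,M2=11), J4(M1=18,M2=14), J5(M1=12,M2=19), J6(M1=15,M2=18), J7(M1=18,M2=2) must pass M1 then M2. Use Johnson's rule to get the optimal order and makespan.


Johnson's rule:
Group 1 (M1≤M2, sort by M1): ['J5', 'J6']
Group 2 (M1>M2, sort desc M2): ['J4', 'J3', 'J2', 'J7', 'J1']
Sequence: J5 → J6 → J4 → J3 → J2 → J7 → J1
Makespan calculation:
  J5: M1 done=12, M2 done=31
  J6: M1 done=27, M2 done=49
  J4: M1 done=45, M2 done=63
  J3: M1 done=61, M2 done=74
  J2: M1 done=77, M2 done=87
  J7: M1 done=95, M2 done=97
  J1: M1 done=113, M2 done=114
= Sequence: J5 → J6 → J4 → J3 → J2 → J7 → J1, Makespan: 114


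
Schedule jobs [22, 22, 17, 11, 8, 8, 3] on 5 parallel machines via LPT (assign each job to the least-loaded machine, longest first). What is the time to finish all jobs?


Jobs (LPT sorted): [22, 22, 17, 11, 8, 8, 3]
Machines: 5
  J=22 → Machine 1 (load: 0+22=22)
  J=22 → Machine 2 (load: 0+22=22)
  J=17 → Machine 3 (load: 0+17=17)
  J=11 → Machine 4 (load: 0+11=11)
  J=8 → Machine 5 (load: 0+8=8)
  J=8 → Machine 5 (load: 8+8=16)
  J=3 → Machine 4 (load: 11+3=14)
Machine loads: [22, 22, 17, 14, 16]
Makespan = max = 22 time units


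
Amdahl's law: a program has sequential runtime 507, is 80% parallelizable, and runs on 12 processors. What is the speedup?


Amdahl's law: T_p = T × ((1-p) + p/N)
= 507 × ((1-0.8) + 0.8/12)
= 507 × (0.20 + 0.0667)
= 507 × 0.2667
= 135.20
Speedup = 507/135.20
= 3.75×


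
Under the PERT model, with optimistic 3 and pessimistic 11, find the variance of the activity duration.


σ² = ((p - o) / 6)² = (p - o)² / 36
= (11 - 3)² / 36
= 8² / 36
= 64 / 36
= 1.7778


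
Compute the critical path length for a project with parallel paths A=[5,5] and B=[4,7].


Path A: 5 + 5 = 10
Path B: 4 + 7 = 11
Critical path = longest = max(10, 11)
= 11 (Path B)


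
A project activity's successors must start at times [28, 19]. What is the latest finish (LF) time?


LF = min of all successor start times
Successors start at: [28, 19]
LF = min(28, 19)
= 19


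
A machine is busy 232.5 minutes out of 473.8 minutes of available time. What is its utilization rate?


Utilization = busy / total × 100
= 232.5 / 473.8 × 100
= 49.1%


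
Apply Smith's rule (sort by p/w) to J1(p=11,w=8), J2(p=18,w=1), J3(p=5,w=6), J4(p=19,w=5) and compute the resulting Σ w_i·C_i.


WSPT order (by p/w): J3 → J1 → J4 → J2
  J3: C=5, w·C=6×5=30
  J1: C=16, w·C=8×16=128
  J4: C=35, w·C=5×35=175
  J2: C=53, w·C=1×53=53
Σ w·C = 386
= 386


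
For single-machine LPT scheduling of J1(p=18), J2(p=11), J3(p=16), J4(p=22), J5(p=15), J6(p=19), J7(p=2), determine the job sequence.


LPT: sort by longest processing time first
  J4: p=22
  J6: p=19
  J1: p=18
  J3: p=16
  J5: p=15
  J2: p=11
  J7: p=2
Order: J4 → J6 → J1 → J3 → J5 → J2 → J7


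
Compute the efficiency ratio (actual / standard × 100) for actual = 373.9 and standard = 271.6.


Efficiency = (actual / standard) × 100
= (373.9 / 271.6) × 100
= 137.7%


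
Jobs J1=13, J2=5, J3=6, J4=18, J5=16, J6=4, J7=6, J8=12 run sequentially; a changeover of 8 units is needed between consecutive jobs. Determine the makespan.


Makespan = Σ processing + (n-1) × setup
= (13 + 5 + 6 + 18 + 16 + 4 + 6 + 12) + (8-1)×8
= 80 + 56
= 136 time units


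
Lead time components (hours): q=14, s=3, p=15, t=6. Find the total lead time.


Lead time = queue + setup + processing + transit
= 14 + 3 + 15 + 6
= 38 hours


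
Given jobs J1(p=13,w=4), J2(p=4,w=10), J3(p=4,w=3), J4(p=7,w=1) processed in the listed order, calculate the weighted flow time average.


Completion times:
  J1: C=13, w×C=4×13=52
  J2: C=17, w×C=10×17=170
  J3: C=21, w×C=3×21=63
  J4: C=28, w×C=1×28=28
Sum w×C = 313
Sum w = 18
Weighted avg = 313/18
= 17.39


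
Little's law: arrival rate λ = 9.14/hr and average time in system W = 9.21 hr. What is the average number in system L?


Little's law: L = λ × W
= 9.14 × 9.21
= 84.18


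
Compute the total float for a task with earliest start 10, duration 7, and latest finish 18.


EF = ES + duration = 10 + 7 = 17
LS = LF - duration = 18 - 7 = 11
Total Float = LF - EF = 18 - 17
(or LS - ES = 11 - 10)
= 1


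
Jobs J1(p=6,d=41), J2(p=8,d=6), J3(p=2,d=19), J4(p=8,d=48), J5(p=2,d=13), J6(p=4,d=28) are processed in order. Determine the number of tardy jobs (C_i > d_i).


Completion vs due date:
  J1: C=6, d=41 → on time
  J2: C=14, d=6 → TARDY
  J3: C=16, d=19 → on time
  J4: C=24, d=48 → on time
  J5: C=26, d=13 → TARDY
  J6: C=30, d=28 → TARDY
Tardy jobs: J2, J5, J6
Count = 3


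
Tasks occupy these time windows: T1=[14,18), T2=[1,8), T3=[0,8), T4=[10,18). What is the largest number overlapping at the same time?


Check each time point for overlaps:
  t=1: 2 tasks active (T2, T3)
Max concurrent = 2


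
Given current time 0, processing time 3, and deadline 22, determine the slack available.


Slack = due - current_time - processing
= 22 - 0 - 3
= 19


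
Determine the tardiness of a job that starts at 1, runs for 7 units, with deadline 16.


Completion = start + processing = 1 + 7 = 8
Tardiness = max(0, C - d) = max(0, 8 - 16)
= max(0, -8)
= 0


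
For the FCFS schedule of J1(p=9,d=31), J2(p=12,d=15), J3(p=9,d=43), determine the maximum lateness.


Lateness per job (L = C - d):
  J1: C=9, d=31, L=-22
  J2: C=21, d=15, L=6
  J3: C=30, d=43, L=-13
Lmax = max(-22, 6, -13)
= 6


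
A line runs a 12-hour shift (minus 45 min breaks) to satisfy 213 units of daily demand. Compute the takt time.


Available = 12×60 - 45 = 675 min
Takt time = 675 / 213
= 3.17 min/unit


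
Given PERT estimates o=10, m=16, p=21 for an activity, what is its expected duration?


te = (o + 4m + p) / 6
= (10 + 4×16 + 21) / 6
= (10 + 64 + 21) / 6
= 95 / 6
= 15.83


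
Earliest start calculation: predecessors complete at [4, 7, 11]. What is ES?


ES = max of all predecessor completion times
Predecessors: [4, 7, 11]
ES = max(4, 7, 11)
= 11


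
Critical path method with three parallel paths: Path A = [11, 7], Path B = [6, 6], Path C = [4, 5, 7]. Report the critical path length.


Path A: 11 + 7 = 18
Path B: 6 + 6 = 12
Path C: 4 + 5 + 7 = 16
Critical path = longest = max(18, 12, 16)
= 18 (Path A)


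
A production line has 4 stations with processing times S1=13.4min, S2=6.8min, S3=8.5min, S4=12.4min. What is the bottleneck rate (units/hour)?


Bottleneck = longest station time
Station times: [13.4, 6.8, 8.5, 12.4]
Max = 13.4 min
Rate = 60 / 13.4
= 4.48 units/hour (bottleneck: 13.4min)


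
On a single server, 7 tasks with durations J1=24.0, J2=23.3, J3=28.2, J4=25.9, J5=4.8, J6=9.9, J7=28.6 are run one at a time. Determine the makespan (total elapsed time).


Sequential makespan: sum all processing times
= 24.0 + 23.3 + 28.2 + 25.9 + 4.8 + 9.9 + 28.6
= 144.7 time units


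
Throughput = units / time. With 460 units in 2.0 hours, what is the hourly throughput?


Throughput = units / time
= 460 / 2.0
= 230.0 units/hour


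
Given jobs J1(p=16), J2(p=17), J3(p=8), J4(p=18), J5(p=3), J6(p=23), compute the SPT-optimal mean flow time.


SPT order: J5 → J3 → J1 → J2 → J4 → J6
Completion times:
  J5: C=3
  J3: C=11
  J1: C=27
  J2: C=44
  J4: C=62
  J6: C=85
Sum = 232, n = 6
Mean flow = 232/6
= 38.67


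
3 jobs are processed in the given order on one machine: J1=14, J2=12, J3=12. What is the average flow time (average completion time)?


Completion times:
  J1: completes at 14
  J2: completes at 26
  J3: completes at 38
Sum = 78
Average = 78/3
= 26.00


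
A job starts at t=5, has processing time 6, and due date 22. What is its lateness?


Completion = 5 + 6 = 11
Lateness = C - d = 11 - 22
= -11


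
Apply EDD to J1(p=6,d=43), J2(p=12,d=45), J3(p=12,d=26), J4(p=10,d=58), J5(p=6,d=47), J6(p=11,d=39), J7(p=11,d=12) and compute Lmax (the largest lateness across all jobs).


EDD order: J7 → J3 → J6 → J1 → J2 → J5 → J4
Completion and lateness:
  J7: C=11, d=12, L=11-12=-1
  J3: C=23, d=26, L=23-26=-3
  J6: C=34, d=39, L=34-39=-5
  J1: C=40, d=43, L=40-43=-3
  J2: C=52, d=45, L=52-45=7
  J5: C=58, d=47, L=58-47=11
  J4: C=68, d=58, L=68-58=10
Lmax = max(-1, -3, -5, -3, 7, 11, 10)
= 11


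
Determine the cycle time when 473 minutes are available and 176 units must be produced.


Cycle time = available time / demand
= 473 / 176
= 2.69 min/unit


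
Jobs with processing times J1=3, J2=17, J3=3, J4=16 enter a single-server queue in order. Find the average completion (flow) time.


Completion times:
  J1: completes at 3
  J2: completes at 20
  J3: completes at 23
  J4: completes at 39
Sum = 85
Average = 85/4
= 21.25


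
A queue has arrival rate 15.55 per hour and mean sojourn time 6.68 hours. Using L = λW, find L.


Little's law: L = λ × W
= 15.55 × 6.68
= 103.87


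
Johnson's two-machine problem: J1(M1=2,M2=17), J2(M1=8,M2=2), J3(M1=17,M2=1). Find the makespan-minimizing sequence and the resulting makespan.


Johnson's rule:
Group 1 (M1≤M2, sort by M1): ['J1']
Group 2 (M1>M2, sort desc M2): ['J2', 'J3']
Sequence: J1 → J2 → J3
Makespan calculation:
  J1: M1 done=2, M2 done=19
  J2: M1 done=10, M2 done=21
  J3: M1 done=27, M2 done=28
= Sequence: J1 → J2 → J3, Makespan: 28


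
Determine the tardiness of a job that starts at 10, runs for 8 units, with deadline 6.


Completion = start + processing = 10 + 8 = 18
Tardiness = max(0, C - d) = max(0, 18 - 6)
= max(0, 12)
= 12


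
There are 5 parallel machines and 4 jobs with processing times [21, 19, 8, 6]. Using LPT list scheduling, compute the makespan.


Jobs (LPT sorted): [21, 19, 8, 6]
Machines: 5
  J=21 → Machine 1 (load: 0+21=21)
  J=19 → Machine 2 (load: 0+19=19)
  J=8 → Machine 3 (load: 0+8=8)
  J=6 → Machine 4 (load: 0+6=6)
Machine loads: [21, 19, 8, 6, 0]
Makespan = max = 21 time units


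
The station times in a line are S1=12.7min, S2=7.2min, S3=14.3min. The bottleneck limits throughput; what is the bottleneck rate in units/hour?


Bottleneck = longest station time
Station times: [12.7, 7.2, 14.3]
Max = 14.3 min
Rate = 60 / 14.3
= 4.20 units/hour (bottleneck: 14.3min)


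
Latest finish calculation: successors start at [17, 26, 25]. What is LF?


LF = min of all successor start times
Successors start at: [17, 26, 25]
LF = min(17, 26, 25)
= 17


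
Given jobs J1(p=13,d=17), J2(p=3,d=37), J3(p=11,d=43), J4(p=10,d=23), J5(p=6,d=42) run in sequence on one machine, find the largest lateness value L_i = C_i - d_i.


Lateness per job (L = C - d):
  J1: C=13, d=17, L=-4
  J2: C=16, d=37, L=-21
  J3: C=27, d=43, L=-16
  J4: C=37, d=23, L=14
  J5: C=43, d=42, L=1
Lmax = max(-4, -21, -16, 14, 1)
= 14


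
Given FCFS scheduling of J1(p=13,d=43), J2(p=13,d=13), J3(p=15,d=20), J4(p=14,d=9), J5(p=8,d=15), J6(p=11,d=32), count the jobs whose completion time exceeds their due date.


Completion vs due date:
  J1: C=13, d=43 → on time
  J2: C=26, d=13 → TARDY
  J3: C=41, d=20 → TARDY
  J4: C=55, d=9 → TARDY
  J5: C=63, d=15 → TARDY
  J6: C=74, d=32 → TARDY
Tardy jobs: J2, J3, J4, J5, J6
Count = 5


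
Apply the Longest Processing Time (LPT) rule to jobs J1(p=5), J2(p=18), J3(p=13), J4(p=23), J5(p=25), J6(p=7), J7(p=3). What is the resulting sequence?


LPT: sort by longest processing time first
  J5: p=25
  J4: p=23
  J2: p=18
  J3: p=13
  J6: p=7
  J1: p=5
  J7: p=3
Order: J5 → J4 → J2 → J3 → J6 → J1 → J7


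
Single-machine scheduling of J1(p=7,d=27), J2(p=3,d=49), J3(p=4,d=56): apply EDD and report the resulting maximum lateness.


EDD order: J1 → J2 → J3
Completion and lateness:
  J1: C=7, d=27, L=7-27=-20
  J2: C=10, d=49, L=10-49=-39
  J3: C=14, d=56, L=14-56=-42
Lmax = max(-20, -39, -42)
= -20


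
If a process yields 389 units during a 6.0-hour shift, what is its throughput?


Throughput = units / time
= 389 / 6.0
= 64.8 units/hour


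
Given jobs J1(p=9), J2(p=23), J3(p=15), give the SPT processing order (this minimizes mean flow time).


SPT: sort by shortest processing time
  J1: p=9
  J3: p=15
  J2: p=23
Order: J1 → J3 → J2


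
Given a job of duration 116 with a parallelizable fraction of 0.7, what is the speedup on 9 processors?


Amdahl's law: T_p = T × ((1-p) + p/N)
= 116 × ((1-0.7) + 0.7/9)
= 116 × (0.30 + 0.0778)
= 116 × 0.3778
= 43.82
Speedup = 116/43.82
= 2.65×


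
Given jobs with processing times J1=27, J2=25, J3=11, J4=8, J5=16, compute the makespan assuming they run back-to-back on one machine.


Sequential makespan: sum all processing times
= 27 + 25 + 11 + 8 + 16
= 87 time units


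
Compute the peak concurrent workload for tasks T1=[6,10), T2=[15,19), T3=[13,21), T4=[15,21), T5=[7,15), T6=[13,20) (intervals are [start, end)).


Check each time point for overlaps:
  t=15: 4 tasks active (T2, T3, T4, T6)
Max concurrent = 4


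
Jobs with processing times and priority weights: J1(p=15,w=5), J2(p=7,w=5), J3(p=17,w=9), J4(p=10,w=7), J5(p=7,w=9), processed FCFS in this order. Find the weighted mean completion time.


Completion times:
  J1: C=15, w×C=5×15=75
  J2: C=22, w×C=5×22=110
  J3: C=39, w×C=9×39=351
  J4: C=49, w×C=7×49=343
  J5: C=56, w×C=9×56=504
Sum w×C = 1383
Sum w = 35
Weighted avg = 1383/35
= 39.51


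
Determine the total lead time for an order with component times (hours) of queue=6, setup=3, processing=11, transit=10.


Lead time = queue + setup + processing + transit
= 6 + 3 + 11 + 10
= 30 hours


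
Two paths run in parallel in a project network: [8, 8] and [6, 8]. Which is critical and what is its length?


Path A: 8 + 8 = 16
Path B: 6 + 8 = 14
Critical path = longest = max(16, 14)
= 16 (Path A)


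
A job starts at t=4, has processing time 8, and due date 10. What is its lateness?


Completion = 4 + 8 = 12
Lateness = C - d = 12 - 10
= 2


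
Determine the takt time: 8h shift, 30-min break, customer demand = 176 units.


Available = 8×60 - 30 = 450 min
Takt time = 450 / 176
= 2.56 min/unit


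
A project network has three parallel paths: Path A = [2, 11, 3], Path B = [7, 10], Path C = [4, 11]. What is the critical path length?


Path A: 2 + 11 + 3 = 16
Path B: 7 + 10 = 17
Path C: 4 + 11 = 15
Critical path = longest = max(16, 17, 15)
= 17 (Path B)


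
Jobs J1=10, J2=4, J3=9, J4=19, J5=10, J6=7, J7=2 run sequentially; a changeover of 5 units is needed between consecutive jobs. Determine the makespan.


Makespan = Σ processing + (n-1) × setup
= (10 + 4 + 9 + 19 + 10 + 7 + 2) + (7-1)×5
= 61 + 30
= 91 time units


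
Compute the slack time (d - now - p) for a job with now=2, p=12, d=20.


Slack = due - current_time - processing
= 20 - 2 - 12
= 6


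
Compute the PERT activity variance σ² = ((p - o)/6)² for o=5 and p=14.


σ² = ((p - o) / 6)² = (p - o)² / 36
= (14 - 5)² / 36
= 9² / 36
= 81 / 36
= 2.2500


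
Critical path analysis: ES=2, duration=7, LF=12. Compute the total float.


EF = ES + duration = 2 + 7 = 9
LS = LF - duration = 12 - 7 = 5
Total Float = LF - EF = 12 - 9
(or LS - ES = 5 - 2)
= 3


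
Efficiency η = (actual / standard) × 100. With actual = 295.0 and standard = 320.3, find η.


Efficiency = (actual / standard) × 100
= (295.0 / 320.3) × 100
= 92.1%


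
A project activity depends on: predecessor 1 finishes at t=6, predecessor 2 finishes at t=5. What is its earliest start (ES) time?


ES = max of all predecessor completion times
Predecessors: [6, 5]
ES = max(6, 5)
= 6


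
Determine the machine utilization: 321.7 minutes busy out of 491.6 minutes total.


Utilization = busy / total × 100
= 321.7 / 491.6 × 100
= 65.4%


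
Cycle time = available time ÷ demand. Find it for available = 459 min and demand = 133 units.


Cycle time = available time / demand
= 459 / 133
= 3.45 min/unit


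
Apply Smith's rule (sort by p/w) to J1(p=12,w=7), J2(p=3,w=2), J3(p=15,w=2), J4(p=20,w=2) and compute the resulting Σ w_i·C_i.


WSPT order (by p/w): J2 → J1 → J3 → J4
  J2: C=3, w·C=2×3=6
  J1: C=15, w·C=7×15=105
  J3: C=30, w·C=2×30=60
  J4: C=50, w·C=2×50=100
Σ w·C = 271
= 271


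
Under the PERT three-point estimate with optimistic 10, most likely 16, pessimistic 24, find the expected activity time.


te = (o + 4m + p) / 6
= (10 + 4×16 + 24) / 6
= (10 + 64 + 24) / 6
= 98 / 6
= 16.33


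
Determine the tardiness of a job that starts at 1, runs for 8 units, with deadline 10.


Completion = start + processing = 1 + 8 = 9
Tardiness = max(0, C - d) = max(0, 9 - 10)
= max(0, -1)
= 0


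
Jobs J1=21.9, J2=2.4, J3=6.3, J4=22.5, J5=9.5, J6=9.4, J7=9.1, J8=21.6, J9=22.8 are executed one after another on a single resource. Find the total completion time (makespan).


Sequential makespan: sum all processing times
= 21.9 + 2.4 + 6.3 + 22.5 + 9.5 + 9.4 + 9.1 + 21.6 + 22.8
= 125.5 time units


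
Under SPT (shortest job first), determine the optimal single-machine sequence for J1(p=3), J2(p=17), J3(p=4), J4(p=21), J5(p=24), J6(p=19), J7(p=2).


SPT: sort by shortest processing time
  J7: p=2
  J1: p=3
  J3: p=4
  J2: p=17
  J6: p=19
  J4: p=21
  J5: p=24
Order: J7 → J1 → J3 → J2 → J6 → J4 → J5


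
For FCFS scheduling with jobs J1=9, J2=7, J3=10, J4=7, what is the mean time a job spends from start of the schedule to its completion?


Completion times:
  J1: completes at 9
  J2: completes at 16
  J3: completes at 26
  J4: completes at 33
Sum = 84
Average = 84/4
= 21.00


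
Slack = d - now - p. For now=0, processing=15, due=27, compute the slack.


Slack = due - current_time - processing
= 27 - 0 - 15
= 12


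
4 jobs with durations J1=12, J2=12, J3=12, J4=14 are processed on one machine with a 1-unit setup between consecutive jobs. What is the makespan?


Makespan = Σ processing + (n-1) × setup
= (12 + 12 + 12 + 14) + (4-1)×1
= 50 + 3
= 53 time units


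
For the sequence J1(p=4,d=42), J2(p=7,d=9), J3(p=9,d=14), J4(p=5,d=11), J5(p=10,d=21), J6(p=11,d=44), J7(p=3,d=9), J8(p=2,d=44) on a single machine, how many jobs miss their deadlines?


Completion vs due date:
  J1: C=4, d=42 → on time
  J2: C=11, d=9 → TARDY
  J3: C=20, d=14 → TARDY
  J4: C=25, d=11 → TARDY
  J5: C=35, d=21 → TARDY
  J6: C=46, d=44 → TARDY
  J7: C=49, d=9 → TARDY
  J8: C=51, d=44 → TARDY
Tardy jobs: J2, J3, J4, J5, J6, J7, J8
Count = 7


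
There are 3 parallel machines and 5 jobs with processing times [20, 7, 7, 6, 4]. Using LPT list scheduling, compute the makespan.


Jobs (LPT sorted): [20, 7, 7, 6, 4]
Machines: 3
  J=20 → Machine 1 (load: 0+20=20)
  J=7 → Machine 2 (load: 0+7=7)
  J=7 → Machine 3 (load: 0+7=7)
  J=6 → Machine 2 (load: 7+6=13)
  J=4 → Machine 3 (load: 7+4=11)
Machine loads: [20, 13, 11]
Makespan = max = 20 time units


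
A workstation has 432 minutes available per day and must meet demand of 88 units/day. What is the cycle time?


Cycle time = available time / demand
= 432 / 88
= 4.91 min/unit


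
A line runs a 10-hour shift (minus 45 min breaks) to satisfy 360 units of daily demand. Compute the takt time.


Available = 10×60 - 45 = 555 min
Takt time = 555 / 360
= 1.54 min/unit


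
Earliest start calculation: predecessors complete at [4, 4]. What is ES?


ES = max of all predecessor completion times
Predecessors: [4, 4]
ES = max(4, 4)
= 4


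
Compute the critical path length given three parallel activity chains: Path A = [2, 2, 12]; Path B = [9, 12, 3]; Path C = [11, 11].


Path A: 2 + 2 + 12 = 16
Path B: 9 + 12 + 3 = 24
Path C: 11 + 11 = 22
Critical path = longest = max(16, 24, 22)
= 24 (Path B)


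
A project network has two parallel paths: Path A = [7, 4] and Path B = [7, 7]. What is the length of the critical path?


Path A: 7 + 4 = 11
Path B: 7 + 7 = 14
Critical path = longest = max(11, 14)
= 14 (Path B)


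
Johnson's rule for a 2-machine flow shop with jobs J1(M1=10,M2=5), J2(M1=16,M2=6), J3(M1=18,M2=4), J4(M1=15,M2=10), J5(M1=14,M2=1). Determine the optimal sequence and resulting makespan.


Johnson's rule:
Group 1 (M1≤M2, sort by M1): []
Group 2 (M1>M2, sort desc M2): ['J4', 'J2', 'J1', 'J3', 'J5']
Sequence: J4 → J2 → J1 → J3 → J5
Makespan calculation:
  J4: M1 done=15, M2 done=25
  J2: M1 done=31, M2 done=37
  J1: M1 done=41, M2 done=46
  J3: M1 done=59, M2 done=63
  J5: M1 done=73, M2 done=74
= Sequence: J4 → J2 → J1 → J3 → J5, Makespan: 74


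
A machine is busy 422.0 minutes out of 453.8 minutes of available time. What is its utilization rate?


Utilization = busy / total × 100
= 422.0 / 453.8 × 100
= 93.0%


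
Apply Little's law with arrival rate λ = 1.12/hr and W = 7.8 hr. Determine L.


Little's law: L = λ × W
= 1.12 × 7.8
= 8.74


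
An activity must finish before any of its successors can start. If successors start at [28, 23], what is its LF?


LF = min of all successor start times
Successors start at: [28, 23]
LF = min(28, 23)
= 23
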